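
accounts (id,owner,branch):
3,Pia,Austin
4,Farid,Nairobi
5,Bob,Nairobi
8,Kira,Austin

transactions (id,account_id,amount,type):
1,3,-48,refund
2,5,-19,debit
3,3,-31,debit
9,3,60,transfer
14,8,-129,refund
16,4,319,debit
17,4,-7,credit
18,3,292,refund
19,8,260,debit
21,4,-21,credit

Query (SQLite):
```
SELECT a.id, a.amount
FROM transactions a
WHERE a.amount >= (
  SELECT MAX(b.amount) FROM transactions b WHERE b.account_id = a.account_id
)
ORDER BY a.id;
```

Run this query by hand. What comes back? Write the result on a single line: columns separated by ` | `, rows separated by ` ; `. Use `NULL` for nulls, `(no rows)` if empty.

2 | -19 ; 16 | 319 ; 18 | 292 ; 19 | 260

For each transactions row a, compute MAX(amount) over rows sharing a.account_id.
Keep row a if a.amount >= that per-group MAX.
  account_id=3: MAX(amount) = 292
  account_id=4: MAX(amount) = 319
  account_id=5: MAX(amount) = -19
  account_id=8: MAX(amount) = 260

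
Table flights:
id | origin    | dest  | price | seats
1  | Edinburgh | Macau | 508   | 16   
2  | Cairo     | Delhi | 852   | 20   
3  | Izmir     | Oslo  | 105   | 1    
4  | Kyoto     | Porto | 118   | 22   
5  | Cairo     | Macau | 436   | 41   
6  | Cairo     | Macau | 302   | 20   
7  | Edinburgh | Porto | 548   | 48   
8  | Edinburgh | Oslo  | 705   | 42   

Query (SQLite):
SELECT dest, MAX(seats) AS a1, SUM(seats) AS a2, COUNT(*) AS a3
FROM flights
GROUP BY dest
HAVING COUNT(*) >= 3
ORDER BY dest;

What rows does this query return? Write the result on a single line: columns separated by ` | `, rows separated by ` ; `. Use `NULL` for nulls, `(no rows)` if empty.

Macau | 41 | 77 | 3

Group flights by dest.
Per group compute: MAX(seats), SUM(seats), COUNT(*).
HAVING: drop groups with fewer than 3 rows.
  Delhi: ids {2} → MAX(seats)=20, SUM(seats)=20, COUNT(*)=1
  Macau: ids {1, 5, 6} → MAX(seats)=41, SUM(seats)=77, COUNT(*)=3
  Oslo: ids {3, 8} → MAX(seats)=42, SUM(seats)=43, COUNT(*)=2
  Porto: ids {4, 7} → MAX(seats)=48, SUM(seats)=70, COUNT(*)=2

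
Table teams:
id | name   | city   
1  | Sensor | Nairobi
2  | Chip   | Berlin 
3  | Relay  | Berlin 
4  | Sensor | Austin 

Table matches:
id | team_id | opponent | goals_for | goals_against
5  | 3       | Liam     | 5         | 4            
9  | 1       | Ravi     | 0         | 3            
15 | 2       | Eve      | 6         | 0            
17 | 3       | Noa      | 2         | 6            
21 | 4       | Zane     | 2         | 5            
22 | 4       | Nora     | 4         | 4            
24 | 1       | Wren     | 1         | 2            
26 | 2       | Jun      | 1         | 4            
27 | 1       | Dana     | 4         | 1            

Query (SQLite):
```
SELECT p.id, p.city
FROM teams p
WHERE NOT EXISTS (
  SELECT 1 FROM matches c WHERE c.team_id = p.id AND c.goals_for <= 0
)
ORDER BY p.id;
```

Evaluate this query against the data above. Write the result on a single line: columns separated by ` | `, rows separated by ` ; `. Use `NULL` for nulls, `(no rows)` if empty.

2 | Berlin ; 3 | Berlin ; 4 | Austin

For each teams row, check whether any matches with matching team_id has goals_for <= 0.
Keep rows where that is false.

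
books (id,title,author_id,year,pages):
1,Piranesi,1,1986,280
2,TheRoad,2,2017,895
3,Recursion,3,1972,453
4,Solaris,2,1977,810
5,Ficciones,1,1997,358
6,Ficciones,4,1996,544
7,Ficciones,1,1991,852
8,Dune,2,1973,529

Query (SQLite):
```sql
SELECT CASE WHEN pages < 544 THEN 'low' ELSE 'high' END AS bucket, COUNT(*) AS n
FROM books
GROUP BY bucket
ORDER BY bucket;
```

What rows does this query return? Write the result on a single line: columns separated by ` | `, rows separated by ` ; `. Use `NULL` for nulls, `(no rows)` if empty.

high | 4 ; low | 4

Bucket rows by pages < 544 → 'low' else 'high'; count each bucket.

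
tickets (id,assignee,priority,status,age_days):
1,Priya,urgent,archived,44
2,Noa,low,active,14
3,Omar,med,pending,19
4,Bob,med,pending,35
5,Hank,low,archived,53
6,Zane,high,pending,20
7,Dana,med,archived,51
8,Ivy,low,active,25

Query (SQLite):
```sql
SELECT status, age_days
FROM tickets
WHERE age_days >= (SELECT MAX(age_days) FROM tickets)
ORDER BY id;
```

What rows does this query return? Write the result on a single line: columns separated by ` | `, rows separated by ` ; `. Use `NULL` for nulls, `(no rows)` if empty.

Scalar subquery: MAX(age_days) over all tickets rows = 53.
Keep rows where age_days >= that value.

archived | 53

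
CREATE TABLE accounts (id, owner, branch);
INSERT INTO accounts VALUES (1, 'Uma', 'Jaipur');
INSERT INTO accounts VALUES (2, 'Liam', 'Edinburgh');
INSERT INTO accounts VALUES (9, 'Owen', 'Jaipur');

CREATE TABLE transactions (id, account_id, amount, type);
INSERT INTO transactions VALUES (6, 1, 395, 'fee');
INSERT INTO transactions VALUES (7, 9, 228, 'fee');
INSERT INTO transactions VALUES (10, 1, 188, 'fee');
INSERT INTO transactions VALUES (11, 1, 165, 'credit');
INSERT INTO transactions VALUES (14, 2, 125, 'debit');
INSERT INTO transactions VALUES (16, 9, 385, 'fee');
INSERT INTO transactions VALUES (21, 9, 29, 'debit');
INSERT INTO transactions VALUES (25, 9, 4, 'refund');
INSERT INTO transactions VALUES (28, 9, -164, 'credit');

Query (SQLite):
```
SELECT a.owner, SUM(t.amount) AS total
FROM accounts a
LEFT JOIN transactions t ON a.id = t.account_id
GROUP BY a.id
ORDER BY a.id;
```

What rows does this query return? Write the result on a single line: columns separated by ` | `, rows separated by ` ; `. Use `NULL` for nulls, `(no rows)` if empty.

LEFT JOIN keeps every accounts row; unmatched ones get NULL for transactions columns.
Group by accounts.id and compute SUM(t.amount). SUM over an all-NULL group is NULL.
  1: ids {6, 10, 11} → SUM(t.amount)=748
  2: ids {14} → SUM(t.amount)=125
  9: ids {7, 16, 21, 25, 28} → SUM(t.amount)=482

Uma | 748 ; Liam | 125 ; Owen | 482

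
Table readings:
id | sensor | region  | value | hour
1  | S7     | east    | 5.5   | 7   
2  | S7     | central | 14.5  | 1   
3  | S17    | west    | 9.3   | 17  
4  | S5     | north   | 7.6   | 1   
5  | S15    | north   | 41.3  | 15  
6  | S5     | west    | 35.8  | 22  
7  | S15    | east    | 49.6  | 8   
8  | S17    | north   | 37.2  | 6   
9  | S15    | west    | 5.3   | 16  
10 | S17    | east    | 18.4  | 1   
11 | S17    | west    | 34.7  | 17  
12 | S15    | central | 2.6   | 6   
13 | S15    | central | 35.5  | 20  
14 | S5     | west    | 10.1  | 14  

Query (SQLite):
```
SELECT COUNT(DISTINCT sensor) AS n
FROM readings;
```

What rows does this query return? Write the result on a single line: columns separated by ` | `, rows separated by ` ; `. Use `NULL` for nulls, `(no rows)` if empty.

4

Count distinct non-NULL sensor values.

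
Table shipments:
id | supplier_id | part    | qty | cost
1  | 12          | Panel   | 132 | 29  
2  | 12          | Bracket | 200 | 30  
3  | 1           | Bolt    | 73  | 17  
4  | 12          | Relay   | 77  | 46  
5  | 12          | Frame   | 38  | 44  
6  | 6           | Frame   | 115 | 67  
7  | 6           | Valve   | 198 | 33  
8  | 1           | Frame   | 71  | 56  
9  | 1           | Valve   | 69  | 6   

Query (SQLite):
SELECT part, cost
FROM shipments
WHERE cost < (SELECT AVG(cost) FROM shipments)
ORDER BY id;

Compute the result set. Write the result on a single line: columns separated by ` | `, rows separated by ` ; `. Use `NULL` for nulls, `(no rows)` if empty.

Panel | 29 ; Bracket | 30 ; Bolt | 17 ; Valve | 33 ; Valve | 6

Scalar subquery: AVG(cost) over all shipments rows = 36.444444 (≈; comparison uses full precision).
Keep rows where cost < that value.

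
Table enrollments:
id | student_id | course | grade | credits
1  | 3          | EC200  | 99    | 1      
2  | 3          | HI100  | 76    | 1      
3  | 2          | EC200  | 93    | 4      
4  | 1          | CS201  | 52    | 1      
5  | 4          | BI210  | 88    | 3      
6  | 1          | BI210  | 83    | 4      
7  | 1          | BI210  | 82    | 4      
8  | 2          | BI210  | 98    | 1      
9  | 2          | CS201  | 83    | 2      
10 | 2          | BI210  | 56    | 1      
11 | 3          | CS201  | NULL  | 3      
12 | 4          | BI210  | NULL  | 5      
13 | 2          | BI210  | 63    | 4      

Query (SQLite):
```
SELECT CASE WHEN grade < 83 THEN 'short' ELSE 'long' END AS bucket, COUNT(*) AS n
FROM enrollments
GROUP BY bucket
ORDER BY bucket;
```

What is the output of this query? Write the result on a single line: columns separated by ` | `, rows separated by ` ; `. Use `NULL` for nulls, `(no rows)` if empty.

long | 8 ; short | 5

Bucket rows by grade < 83 → 'short' else 'long'; count each bucket.
NULL < 83 is unknown, so NULL grade falls into ELSE → 'long'.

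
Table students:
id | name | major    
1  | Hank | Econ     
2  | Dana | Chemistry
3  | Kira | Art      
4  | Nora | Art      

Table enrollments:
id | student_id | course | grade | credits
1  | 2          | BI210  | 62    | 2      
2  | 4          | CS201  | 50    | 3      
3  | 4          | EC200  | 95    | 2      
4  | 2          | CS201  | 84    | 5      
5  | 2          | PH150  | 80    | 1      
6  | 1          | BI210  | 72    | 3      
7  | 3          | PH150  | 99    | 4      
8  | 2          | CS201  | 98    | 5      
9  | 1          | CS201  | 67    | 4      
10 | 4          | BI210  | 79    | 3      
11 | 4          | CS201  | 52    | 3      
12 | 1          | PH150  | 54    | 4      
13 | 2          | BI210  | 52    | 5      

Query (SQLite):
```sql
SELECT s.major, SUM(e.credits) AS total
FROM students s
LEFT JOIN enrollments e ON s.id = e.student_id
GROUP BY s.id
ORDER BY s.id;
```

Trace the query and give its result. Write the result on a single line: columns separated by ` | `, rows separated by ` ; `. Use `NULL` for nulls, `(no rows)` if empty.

LEFT JOIN keeps every students row; unmatched ones get NULL for enrollments columns.
Group by students.id and compute SUM(e.credits). SUM over an all-NULL group is NULL.
  1: ids {6, 9, 12} → SUM(e.credits)=11
  2: ids {1, 4, 5, 8, 13} → SUM(e.credits)=18
  3: ids {7} → SUM(e.credits)=4
  4: ids {2, 3, 10, 11} → SUM(e.credits)=11

Econ | 11 ; Chemistry | 18 ; Art | 4 ; Art | 11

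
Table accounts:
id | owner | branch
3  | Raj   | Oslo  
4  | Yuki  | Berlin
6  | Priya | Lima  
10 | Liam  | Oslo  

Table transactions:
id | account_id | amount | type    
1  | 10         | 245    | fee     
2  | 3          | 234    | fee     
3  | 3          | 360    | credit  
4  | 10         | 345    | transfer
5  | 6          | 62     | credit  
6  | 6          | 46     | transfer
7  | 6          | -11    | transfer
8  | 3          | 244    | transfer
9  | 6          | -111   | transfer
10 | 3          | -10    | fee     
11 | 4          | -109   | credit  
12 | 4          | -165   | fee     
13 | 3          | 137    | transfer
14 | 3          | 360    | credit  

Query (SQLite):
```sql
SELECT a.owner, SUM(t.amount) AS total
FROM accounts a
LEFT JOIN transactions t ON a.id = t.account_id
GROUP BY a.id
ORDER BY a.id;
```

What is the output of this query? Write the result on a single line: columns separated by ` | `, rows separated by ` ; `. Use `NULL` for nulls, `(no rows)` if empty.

Raj | 1325 ; Yuki | -274 ; Priya | -14 ; Liam | 590

LEFT JOIN keeps every accounts row; unmatched ones get NULL for transactions columns.
Group by accounts.id and compute SUM(t.amount). SUM over an all-NULL group is NULL.
  3: ids {2, 3, 8, 10, 13, 14} → SUM(t.amount)=1325
  4: ids {11, 12} → SUM(t.amount)=-274
  6: ids {5, 6, 7, 9} → SUM(t.amount)=-14
  10: ids {1, 4} → SUM(t.amount)=590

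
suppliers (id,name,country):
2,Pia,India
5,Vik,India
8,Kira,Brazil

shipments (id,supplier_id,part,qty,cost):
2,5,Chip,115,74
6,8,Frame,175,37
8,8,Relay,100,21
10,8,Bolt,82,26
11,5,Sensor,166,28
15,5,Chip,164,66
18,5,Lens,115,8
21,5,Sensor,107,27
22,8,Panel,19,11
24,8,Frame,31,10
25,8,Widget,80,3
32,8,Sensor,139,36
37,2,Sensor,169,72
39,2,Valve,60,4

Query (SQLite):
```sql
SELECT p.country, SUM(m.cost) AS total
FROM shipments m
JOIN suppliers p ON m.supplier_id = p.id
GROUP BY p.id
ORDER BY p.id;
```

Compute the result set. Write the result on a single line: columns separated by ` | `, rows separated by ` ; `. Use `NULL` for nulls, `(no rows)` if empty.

Join each shipments row to its suppliers via supplier_id.
Group joined rows by suppliers.id; compute SUM(m.cost) per group.
  2: ids {37, 39} → SUM(m.cost)=76
  5: ids {2, 11, 15, 18, 21} → SUM(m.cost)=203
  8: ids {6, 8, 10, 22, 24, 25, 32} → SUM(m.cost)=144

India | 76 ; India | 203 ; Brazil | 144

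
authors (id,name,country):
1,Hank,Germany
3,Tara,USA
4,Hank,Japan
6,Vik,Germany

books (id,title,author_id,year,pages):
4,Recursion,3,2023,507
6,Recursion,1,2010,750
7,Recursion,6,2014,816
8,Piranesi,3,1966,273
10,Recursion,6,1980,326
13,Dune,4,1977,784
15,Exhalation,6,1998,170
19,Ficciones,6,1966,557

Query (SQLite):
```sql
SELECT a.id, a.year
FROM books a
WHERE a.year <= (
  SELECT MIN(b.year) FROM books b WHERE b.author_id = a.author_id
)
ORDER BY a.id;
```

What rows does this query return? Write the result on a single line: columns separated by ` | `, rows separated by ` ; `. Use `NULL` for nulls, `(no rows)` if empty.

6 | 2010 ; 8 | 1966 ; 13 | 1977 ; 19 | 1966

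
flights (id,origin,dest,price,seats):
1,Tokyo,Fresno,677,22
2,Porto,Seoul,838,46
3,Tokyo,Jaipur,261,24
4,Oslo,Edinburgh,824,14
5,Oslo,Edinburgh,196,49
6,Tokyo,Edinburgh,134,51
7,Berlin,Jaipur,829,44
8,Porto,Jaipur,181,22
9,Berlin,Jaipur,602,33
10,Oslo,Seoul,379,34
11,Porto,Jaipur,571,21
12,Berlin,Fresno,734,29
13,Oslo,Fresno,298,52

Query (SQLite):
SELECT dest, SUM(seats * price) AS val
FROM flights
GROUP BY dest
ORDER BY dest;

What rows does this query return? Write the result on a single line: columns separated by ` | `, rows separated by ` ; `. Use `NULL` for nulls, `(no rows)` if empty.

For each row compute seats * price.
Group by dest; take SUM of the expression per group.
  Edinburgh: ids {4, 5, 6} → SUM(seats * price)=27974
  Fresno: ids {1, 12, 13} → SUM(seats * price)=51676
  Jaipur: ids {3, 7, 8, 9, 11} → SUM(seats * price)=78579
  Seoul: ids {2, 10} → SUM(seats * price)=51434

Edinburgh | 27974 ; Fresno | 51676 ; Jaipur | 78579 ; Seoul | 51434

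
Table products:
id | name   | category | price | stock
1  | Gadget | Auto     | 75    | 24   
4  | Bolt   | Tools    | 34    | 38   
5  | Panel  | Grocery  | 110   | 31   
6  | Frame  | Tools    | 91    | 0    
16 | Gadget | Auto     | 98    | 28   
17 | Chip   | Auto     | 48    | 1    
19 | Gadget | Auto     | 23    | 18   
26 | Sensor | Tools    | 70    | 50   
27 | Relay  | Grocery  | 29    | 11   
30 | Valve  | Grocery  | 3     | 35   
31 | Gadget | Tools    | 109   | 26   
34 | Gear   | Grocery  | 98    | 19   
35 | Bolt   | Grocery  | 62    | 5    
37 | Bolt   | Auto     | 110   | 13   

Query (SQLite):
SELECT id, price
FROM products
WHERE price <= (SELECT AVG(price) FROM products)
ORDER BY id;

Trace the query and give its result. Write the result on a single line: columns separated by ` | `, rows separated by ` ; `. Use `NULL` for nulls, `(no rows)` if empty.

4 | 34 ; 17 | 48 ; 19 | 23 ; 27 | 29 ; 30 | 3 ; 35 | 62

Scalar subquery: AVG(price) over all products rows = 68.571429 (≈; comparison uses full precision).
Keep rows where price <= that value.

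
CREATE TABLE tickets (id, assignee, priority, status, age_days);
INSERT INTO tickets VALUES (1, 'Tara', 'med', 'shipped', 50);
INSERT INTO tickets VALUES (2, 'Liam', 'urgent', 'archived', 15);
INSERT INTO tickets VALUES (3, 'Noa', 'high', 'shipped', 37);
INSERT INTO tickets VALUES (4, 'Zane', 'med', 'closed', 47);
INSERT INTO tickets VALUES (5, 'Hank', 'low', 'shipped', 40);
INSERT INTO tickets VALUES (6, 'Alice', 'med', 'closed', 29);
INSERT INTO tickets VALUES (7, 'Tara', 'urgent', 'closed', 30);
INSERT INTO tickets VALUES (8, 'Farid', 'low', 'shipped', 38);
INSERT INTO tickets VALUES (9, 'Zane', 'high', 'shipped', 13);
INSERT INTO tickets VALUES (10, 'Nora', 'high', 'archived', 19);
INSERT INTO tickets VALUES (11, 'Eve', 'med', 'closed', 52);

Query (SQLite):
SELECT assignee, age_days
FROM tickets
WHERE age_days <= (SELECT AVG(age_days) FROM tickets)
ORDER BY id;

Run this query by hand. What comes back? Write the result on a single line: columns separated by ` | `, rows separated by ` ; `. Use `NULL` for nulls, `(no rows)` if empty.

Scalar subquery: AVG(age_days) over all tickets rows = 33.636364 (≈; comparison uses full precision).
Keep rows where age_days <= that value.

Liam | 15 ; Alice | 29 ; Tara | 30 ; Zane | 13 ; Nora | 19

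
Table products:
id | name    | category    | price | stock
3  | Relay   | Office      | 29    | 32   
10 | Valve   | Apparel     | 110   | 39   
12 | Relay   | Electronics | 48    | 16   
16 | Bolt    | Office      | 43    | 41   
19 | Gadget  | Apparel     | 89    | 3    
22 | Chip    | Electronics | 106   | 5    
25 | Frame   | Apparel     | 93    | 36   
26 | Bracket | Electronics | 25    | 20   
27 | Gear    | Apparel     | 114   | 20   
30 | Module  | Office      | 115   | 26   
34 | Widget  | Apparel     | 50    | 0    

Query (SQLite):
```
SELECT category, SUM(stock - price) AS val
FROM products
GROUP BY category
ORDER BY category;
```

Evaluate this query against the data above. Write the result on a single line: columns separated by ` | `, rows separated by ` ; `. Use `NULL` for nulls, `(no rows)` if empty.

Apparel | -358 ; Electronics | -138 ; Office | -88

For each row compute stock - price.
Group by category; take SUM of the expression per group.
  Apparel: ids {10, 19, 25, 27, 34} → SUM(stock - price)=-358
  Electronics: ids {12, 22, 26} → SUM(stock - price)=-138
  Office: ids {3, 16, 30} → SUM(stock - price)=-88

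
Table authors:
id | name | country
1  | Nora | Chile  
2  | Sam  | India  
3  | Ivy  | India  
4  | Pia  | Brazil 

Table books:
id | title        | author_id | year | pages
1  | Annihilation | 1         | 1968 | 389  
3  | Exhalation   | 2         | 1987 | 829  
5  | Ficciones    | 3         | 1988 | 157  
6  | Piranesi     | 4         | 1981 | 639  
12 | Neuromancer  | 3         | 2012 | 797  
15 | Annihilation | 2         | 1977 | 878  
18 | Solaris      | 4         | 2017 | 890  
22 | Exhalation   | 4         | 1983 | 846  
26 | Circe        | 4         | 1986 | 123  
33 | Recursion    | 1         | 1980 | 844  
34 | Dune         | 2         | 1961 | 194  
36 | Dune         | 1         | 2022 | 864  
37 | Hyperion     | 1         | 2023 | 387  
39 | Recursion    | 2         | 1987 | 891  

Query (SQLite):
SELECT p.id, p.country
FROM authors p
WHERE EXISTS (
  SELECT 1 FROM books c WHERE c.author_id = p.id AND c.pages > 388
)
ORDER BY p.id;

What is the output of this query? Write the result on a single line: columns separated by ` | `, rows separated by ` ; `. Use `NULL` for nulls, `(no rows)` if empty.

1 | Chile ; 2 | India ; 3 | India ; 4 | Brazil

For each authors row, check whether any books with matching author_id has pages > 388.
Keep rows where that is true.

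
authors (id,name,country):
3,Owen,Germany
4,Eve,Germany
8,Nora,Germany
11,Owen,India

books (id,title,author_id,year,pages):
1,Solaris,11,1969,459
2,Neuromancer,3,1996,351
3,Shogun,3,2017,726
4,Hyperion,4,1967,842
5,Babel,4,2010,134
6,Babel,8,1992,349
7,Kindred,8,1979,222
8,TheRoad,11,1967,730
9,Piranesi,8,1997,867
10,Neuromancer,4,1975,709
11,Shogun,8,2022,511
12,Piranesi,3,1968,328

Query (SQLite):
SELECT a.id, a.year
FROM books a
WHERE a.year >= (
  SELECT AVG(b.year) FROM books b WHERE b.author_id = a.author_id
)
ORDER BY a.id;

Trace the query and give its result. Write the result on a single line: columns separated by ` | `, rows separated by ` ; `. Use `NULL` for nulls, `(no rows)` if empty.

1 | 1969 ; 2 | 1996 ; 3 | 2017 ; 5 | 2010 ; 11 | 2022

For each books row a, compute AVG(year) over rows sharing a.author_id.
Keep row a if a.year >= that per-group AVG.
  author_id=3: AVG(year) = 1993.666667
  author_id=4: AVG(year) = 1984.0
  author_id=8: AVG(year) = 1997.5
  author_id=11: AVG(year) = 1968.0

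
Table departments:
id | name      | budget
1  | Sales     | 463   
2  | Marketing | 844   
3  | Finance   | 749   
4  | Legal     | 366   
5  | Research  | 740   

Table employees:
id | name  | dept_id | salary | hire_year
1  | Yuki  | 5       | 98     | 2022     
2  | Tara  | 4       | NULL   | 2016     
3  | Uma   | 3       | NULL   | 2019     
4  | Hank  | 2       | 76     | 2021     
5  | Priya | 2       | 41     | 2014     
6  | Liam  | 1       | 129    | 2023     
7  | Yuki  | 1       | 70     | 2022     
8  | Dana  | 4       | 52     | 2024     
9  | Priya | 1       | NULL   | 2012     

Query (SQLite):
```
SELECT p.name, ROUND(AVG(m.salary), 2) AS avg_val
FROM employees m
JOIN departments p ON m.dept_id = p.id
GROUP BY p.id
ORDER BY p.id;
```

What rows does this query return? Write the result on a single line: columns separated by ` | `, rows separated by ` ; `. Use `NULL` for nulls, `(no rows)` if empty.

Join each employees row to its departments via dept_id.
Group joined rows by departments.id; compute ROUND(AVG(m.salary), 2) per group.
  1: ids {6, 7, 9} → ROUND(AVG(m.salary), 2)=99.5
  2: ids {4, 5} → ROUND(AVG(m.salary), 2)=58.5
  3: ids {3} → ROUND(AVG(m.salary), 2)=NULL
  4: ids {2, 8} → ROUND(AVG(m.salary), 2)=52
  5: ids {1} → ROUND(AVG(m.salary), 2)=98

Sales | 99.5 ; Marketing | 58.5 ; Finance | NULL ; Legal | 52 ; Research | 98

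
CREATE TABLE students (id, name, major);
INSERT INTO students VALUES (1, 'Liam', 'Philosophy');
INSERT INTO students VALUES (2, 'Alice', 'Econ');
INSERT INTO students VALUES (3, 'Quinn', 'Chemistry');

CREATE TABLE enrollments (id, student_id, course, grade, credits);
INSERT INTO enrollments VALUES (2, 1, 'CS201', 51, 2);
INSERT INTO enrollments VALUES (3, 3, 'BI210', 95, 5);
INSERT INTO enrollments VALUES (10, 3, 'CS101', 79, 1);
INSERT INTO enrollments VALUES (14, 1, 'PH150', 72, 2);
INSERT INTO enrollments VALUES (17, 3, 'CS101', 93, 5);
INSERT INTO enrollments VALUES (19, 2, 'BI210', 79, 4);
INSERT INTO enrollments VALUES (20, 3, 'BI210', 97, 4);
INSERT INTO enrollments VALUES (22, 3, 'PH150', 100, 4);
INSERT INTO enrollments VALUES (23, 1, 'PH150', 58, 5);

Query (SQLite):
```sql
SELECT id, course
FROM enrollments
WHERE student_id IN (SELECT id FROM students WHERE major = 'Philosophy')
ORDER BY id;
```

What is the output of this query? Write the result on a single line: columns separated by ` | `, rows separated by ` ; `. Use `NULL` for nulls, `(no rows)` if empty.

Inner query: students.id where major = 'Philosophy'.
Outer: keep enrollments rows whose student_id is in that set.
Inner query → {1}

2 | CS201 ; 14 | PH150 ; 23 | PH150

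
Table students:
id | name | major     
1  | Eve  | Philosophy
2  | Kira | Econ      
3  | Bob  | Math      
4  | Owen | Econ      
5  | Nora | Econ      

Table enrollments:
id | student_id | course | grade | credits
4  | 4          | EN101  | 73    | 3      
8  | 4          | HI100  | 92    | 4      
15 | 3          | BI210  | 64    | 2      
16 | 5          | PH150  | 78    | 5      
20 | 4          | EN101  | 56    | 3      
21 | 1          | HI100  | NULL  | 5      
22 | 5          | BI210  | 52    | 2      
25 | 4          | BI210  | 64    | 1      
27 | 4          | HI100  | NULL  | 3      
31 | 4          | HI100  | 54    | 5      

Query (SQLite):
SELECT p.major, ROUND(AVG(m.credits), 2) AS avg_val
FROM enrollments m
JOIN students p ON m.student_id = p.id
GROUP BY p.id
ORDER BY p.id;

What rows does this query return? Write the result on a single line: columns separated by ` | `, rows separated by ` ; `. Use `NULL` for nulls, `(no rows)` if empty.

Join each enrollments row to its students via student_id.
Group joined rows by students.id; compute ROUND(AVG(m.credits), 2) per group.
  1: ids {21} → ROUND(AVG(m.credits), 2)=5
  3: ids {15} → ROUND(AVG(m.credits), 2)=2
  4: ids {4, 8, 20, 25, 27, 31} → ROUND(AVG(m.credits), 2)=3.17
  5: ids {16, 22} → ROUND(AVG(m.credits), 2)=3.5

Philosophy | 5 ; Math | 2 ; Econ | 3.17 ; Econ | 3.5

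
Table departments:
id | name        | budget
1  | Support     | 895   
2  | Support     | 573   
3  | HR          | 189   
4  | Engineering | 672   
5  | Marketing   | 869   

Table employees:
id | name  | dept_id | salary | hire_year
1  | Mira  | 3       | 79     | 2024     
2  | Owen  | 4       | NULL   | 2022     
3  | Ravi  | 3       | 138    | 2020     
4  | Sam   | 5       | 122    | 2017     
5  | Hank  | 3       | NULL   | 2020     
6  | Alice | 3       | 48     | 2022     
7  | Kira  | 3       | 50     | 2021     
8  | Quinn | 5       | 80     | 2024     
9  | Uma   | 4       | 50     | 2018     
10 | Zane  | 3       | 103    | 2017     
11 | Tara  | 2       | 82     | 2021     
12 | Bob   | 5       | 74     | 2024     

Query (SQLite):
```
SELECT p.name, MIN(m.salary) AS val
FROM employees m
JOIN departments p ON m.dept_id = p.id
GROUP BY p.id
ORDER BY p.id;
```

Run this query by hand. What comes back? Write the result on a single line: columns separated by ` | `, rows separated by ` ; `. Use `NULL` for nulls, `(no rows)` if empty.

Join each employees row to its departments via dept_id.
Group joined rows by departments.id; compute MIN(m.salary) per group.
  2: ids {11} → MIN(m.salary)=82
  3: ids {1, 3, 5, 6, 7, 10} → MIN(m.salary)=48
  4: ids {2, 9} → MIN(m.salary)=50
  5: ids {4, 8, 12} → MIN(m.salary)=74

Support | 82 ; HR | 48 ; Engineering | 50 ; Marketing | 74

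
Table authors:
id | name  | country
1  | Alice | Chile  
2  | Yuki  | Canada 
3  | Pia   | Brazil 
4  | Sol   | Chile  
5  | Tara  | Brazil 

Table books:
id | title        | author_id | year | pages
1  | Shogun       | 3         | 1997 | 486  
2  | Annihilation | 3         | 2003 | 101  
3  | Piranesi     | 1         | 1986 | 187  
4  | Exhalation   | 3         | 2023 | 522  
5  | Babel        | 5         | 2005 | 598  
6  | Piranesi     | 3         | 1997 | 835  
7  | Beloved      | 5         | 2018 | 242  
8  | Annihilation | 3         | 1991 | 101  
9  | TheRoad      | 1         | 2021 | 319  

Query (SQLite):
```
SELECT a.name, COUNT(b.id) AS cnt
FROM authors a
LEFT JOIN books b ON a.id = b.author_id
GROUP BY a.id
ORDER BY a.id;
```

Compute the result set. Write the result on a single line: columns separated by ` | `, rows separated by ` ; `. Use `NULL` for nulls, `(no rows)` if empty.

Alice | 2 ; Yuki | 0 ; Pia | 5 ; Sol | 0 ; Tara | 2

LEFT JOIN keeps every authors row; unmatched ones get NULL for books columns.
Group by authors.id and compute COUNT(b.id). COUNT(col) of an all-NULL group is 0.
  1: ids {3, 9} → COUNT(b.id)=2
  2: ids {—} → COUNT(b.id)=0
  3: ids {1, 2, 4, 6, 8} → COUNT(b.id)=5
  4: ids {—} → COUNT(b.id)=0
  5: ids {5, 7} → COUNT(b.id)=2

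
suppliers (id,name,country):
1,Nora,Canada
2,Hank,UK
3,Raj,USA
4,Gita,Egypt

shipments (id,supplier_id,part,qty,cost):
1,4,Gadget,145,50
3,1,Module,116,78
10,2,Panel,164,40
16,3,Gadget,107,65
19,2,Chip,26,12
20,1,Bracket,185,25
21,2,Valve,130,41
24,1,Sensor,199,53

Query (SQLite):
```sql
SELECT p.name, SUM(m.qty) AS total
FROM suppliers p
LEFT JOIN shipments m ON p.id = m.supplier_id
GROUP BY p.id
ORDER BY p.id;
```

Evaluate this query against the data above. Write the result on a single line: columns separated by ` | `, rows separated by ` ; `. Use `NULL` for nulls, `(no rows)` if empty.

Nora | 500 ; Hank | 320 ; Raj | 107 ; Gita | 145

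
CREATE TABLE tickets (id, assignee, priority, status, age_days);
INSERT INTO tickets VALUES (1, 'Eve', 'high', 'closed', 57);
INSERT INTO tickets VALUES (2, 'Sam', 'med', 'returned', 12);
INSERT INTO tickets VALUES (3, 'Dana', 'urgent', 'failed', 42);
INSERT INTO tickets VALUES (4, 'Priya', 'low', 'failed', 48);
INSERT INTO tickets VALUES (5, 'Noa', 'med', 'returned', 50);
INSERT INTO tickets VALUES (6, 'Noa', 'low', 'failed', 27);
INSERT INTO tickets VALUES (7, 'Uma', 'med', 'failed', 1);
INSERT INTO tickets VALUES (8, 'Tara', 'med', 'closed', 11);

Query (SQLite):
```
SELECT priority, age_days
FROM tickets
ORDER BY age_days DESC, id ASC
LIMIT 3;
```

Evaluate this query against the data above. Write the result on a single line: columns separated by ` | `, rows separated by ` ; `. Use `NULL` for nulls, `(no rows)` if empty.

high | 57 ; med | 50 ; low | 48

Sort by age_days desc, tiebreak id asc: (57, id=1), (50, id=5), (48, id=4), (42, id=3), (27, id=6), (12, id=2) …. Take first 3.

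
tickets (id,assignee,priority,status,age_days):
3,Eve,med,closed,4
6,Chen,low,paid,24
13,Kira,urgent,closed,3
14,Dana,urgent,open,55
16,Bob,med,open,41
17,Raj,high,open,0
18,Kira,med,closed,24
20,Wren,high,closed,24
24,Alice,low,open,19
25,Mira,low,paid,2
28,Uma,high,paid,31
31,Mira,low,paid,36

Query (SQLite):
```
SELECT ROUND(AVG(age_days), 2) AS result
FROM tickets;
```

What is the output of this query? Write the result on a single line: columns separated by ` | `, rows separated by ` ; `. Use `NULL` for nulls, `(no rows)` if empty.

21.92

All age_days values: [4, 24, 3, 55, 41, 0, 24, 24, 19, 2, 31, 36].
AVG = 263 / 12 (rounded to 2 dp).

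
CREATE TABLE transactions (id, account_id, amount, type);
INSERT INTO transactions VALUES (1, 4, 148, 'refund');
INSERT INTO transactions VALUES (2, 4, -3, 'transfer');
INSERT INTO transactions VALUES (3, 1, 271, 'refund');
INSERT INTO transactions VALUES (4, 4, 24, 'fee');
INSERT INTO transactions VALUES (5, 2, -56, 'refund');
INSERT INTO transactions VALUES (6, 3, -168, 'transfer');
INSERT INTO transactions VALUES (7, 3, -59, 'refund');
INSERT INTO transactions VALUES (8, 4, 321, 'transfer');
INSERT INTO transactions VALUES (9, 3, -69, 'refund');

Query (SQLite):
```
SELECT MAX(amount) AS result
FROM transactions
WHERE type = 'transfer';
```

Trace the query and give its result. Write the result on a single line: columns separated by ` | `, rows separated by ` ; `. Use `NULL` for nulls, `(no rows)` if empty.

321

Rows where type='transfer' → amount values: [-3, -168, 321].
MAX of non-NULL values = 321.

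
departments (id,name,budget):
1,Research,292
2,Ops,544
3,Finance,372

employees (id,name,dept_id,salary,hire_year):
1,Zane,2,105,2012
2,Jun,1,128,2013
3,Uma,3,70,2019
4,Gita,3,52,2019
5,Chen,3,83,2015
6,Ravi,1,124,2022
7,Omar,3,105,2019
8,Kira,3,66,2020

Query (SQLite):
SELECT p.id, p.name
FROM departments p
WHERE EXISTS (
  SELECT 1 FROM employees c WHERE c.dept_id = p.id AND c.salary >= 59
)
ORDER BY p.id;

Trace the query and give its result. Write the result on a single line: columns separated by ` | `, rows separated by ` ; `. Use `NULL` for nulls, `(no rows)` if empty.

1 | Research ; 2 | Ops ; 3 | Finance

For each departments row, check whether any employees with matching dept_id has salary >= 59.
Keep rows where that is true.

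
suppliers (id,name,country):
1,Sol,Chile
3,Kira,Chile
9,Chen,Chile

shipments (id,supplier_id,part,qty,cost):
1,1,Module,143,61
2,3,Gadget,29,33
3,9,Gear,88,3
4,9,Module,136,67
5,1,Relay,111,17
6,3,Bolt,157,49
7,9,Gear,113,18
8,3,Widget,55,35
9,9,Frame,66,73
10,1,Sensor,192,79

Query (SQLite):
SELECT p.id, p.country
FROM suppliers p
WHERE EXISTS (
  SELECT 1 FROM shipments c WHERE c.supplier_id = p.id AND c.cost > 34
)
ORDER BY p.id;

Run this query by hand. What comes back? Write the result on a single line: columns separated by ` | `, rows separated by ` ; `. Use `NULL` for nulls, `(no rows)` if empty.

For each suppliers row, check whether any shipments with matching supplier_id has cost > 34.
Keep rows where that is true.

1 | Chile ; 3 | Chile ; 9 | Chile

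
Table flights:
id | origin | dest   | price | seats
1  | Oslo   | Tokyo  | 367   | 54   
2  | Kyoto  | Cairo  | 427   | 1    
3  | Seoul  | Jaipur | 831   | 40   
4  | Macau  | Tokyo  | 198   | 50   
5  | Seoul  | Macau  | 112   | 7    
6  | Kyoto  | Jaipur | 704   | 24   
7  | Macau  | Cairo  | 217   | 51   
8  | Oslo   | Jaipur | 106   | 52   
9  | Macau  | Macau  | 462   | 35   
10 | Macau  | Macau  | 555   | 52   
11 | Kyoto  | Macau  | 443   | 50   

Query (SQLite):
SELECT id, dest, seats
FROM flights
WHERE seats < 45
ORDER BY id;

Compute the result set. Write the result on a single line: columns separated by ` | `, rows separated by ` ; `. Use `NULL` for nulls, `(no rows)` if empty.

seats < 45: ids {2, 3, 5, 6, 9}

2 | Cairo | 1 ; 3 | Jaipur | 40 ; 5 | Macau | 7 ; 6 | Jaipur | 24 ; 9 | Macau | 35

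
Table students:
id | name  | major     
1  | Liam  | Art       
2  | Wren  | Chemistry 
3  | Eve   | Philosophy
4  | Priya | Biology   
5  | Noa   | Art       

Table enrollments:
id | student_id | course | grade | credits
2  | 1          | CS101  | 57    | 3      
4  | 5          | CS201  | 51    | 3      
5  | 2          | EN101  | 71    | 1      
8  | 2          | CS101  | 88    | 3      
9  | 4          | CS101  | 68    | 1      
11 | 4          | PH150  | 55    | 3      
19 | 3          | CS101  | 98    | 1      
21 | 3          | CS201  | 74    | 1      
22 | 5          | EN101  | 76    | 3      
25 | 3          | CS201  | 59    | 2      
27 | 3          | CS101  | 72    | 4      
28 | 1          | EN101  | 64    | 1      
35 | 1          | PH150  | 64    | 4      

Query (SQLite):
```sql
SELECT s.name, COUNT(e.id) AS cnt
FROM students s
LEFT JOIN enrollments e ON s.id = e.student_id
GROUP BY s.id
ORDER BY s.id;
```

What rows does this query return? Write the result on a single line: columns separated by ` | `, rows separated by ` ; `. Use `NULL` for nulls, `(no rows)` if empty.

Liam | 3 ; Wren | 2 ; Eve | 4 ; Priya | 2 ; Noa | 2

LEFT JOIN keeps every students row; unmatched ones get NULL for enrollments columns.
Group by students.id and compute COUNT(e.id). COUNT(col) of an all-NULL group is 0.
  1: ids {2, 28, 35} → COUNT(e.id)=3
  2: ids {5, 8} → COUNT(e.id)=2
  3: ids {19, 21, 25, 27} → COUNT(e.id)=4
  4: ids {9, 11} → COUNT(e.id)=2
  5: ids {4, 22} → COUNT(e.id)=2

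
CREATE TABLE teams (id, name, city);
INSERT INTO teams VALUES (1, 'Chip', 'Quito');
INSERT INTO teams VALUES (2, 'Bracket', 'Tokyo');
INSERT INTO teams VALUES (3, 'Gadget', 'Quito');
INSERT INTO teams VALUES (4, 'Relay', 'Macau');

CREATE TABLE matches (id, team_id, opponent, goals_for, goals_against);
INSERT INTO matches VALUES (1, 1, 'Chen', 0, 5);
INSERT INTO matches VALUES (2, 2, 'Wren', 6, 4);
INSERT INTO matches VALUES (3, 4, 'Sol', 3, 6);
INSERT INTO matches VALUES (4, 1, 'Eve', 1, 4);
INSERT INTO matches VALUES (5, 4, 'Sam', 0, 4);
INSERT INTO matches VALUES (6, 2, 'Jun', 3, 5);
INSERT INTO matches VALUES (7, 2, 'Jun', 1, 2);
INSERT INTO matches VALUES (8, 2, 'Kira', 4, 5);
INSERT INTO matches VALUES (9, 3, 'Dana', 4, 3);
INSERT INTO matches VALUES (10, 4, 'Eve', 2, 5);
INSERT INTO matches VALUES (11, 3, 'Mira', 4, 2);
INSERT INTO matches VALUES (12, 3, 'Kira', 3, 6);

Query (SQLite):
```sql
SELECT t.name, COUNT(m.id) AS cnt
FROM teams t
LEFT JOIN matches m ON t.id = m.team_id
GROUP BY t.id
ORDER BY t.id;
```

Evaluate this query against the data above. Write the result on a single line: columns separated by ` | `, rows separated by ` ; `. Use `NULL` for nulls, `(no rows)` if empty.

LEFT JOIN keeps every teams row; unmatched ones get NULL for matches columns.
Group by teams.id and compute COUNT(m.id). COUNT(col) of an all-NULL group is 0.
  1: ids {1, 4} → COUNT(m.id)=2
  2: ids {2, 6, 7, 8} → COUNT(m.id)=4
  3: ids {9, 11, 12} → COUNT(m.id)=3
  4: ids {3, 5, 10} → COUNT(m.id)=3

Chip | 2 ; Bracket | 4 ; Gadget | 3 ; Relay | 3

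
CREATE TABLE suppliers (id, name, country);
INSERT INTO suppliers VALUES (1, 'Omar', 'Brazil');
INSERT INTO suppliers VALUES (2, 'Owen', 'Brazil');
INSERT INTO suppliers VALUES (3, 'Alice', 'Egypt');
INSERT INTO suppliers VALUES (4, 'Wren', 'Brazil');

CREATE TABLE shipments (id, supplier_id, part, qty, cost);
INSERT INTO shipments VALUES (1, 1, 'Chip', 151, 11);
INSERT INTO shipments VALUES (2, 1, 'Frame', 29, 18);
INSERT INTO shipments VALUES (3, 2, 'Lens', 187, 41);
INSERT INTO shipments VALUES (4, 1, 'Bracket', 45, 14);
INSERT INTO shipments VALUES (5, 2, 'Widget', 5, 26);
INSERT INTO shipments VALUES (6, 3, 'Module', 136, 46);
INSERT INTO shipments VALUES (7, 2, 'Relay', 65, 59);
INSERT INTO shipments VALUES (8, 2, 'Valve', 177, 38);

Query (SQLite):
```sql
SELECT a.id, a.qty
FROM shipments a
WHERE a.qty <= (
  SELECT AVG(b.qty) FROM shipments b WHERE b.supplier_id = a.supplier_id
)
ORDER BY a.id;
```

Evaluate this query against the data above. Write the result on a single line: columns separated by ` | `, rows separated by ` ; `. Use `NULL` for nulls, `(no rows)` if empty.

2 | 29 ; 4 | 45 ; 5 | 5 ; 6 | 136 ; 7 | 65

For each shipments row a, compute AVG(qty) over rows sharing a.supplier_id.
Keep row a if a.qty <= that per-group AVG.
  supplier_id=1: AVG(qty) = 75.0
  supplier_id=2: AVG(qty) = 108.5
  supplier_id=3: AVG(qty) = 136.0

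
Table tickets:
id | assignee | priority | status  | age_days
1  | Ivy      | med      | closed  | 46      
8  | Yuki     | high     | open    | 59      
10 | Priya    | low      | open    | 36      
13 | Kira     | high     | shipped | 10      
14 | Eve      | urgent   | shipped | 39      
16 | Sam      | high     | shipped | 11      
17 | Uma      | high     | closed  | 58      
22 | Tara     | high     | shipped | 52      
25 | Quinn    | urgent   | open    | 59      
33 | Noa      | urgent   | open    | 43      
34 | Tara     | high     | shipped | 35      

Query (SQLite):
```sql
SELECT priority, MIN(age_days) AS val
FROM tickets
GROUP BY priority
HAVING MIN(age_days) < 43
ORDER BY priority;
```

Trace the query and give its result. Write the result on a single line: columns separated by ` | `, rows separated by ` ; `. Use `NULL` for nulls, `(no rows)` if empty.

high | 10 ; low | 36 ; urgent | 39

Partition tickets by priority; compute MIN(age_days) within each group.
HAVING: keep groups where MIN(age_days) < 43.
  high: ids {8, 13, 16, 17, 22, 34} → MIN(age_days)=10
  low: ids {10} → MIN(age_days)=36
  med: ids {1} → MIN(age_days)=46
  urgent: ids {14, 25, 33} → MIN(age_days)=39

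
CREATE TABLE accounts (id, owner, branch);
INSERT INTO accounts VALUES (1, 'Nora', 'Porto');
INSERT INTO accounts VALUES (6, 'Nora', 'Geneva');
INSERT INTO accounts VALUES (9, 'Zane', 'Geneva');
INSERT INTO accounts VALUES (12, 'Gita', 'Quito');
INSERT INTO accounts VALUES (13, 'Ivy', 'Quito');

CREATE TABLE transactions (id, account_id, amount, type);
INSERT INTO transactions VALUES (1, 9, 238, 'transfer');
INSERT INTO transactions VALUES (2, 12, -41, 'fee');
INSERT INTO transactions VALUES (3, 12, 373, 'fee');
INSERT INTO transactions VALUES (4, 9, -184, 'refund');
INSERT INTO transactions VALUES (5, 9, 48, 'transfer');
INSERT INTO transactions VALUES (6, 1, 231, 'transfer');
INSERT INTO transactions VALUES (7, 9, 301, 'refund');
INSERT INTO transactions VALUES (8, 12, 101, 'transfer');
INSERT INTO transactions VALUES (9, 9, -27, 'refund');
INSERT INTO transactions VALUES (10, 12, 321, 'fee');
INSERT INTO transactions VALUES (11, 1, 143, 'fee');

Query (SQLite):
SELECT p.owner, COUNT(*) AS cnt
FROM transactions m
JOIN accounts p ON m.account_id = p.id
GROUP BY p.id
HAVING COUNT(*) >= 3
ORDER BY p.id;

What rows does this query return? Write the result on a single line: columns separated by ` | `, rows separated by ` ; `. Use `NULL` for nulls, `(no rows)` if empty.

Zane | 5 ; Gita | 4

Join each transactions row to its accounts via account_id.
Group joined rows by accounts.id; compute COUNT(*) per group.
HAVING: keep groups with count ≥ 3.
  1: ids {6, 11} → COUNT(*)=2
  9: ids {1, 4, 5, 7, 9} → COUNT(*)=5
  12: ids {2, 3, 8, 10} → COUNT(*)=4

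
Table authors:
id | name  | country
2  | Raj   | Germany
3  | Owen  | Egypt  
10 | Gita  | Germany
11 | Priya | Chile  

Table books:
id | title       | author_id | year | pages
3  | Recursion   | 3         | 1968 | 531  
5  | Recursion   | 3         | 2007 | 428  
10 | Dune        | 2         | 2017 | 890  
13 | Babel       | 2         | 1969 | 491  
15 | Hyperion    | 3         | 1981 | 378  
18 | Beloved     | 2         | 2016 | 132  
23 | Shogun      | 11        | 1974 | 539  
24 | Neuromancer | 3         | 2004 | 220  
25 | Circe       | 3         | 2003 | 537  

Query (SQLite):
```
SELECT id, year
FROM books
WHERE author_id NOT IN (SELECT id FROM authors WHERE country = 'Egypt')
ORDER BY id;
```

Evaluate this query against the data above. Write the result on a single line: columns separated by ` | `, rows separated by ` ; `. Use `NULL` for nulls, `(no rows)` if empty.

Inner query: authors.id where country = 'Egypt'.
Outer: keep books rows whose author_id is not in that set.
Inner query → {3}

10 | 2017 ; 13 | 1969 ; 18 | 2016 ; 23 | 1974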